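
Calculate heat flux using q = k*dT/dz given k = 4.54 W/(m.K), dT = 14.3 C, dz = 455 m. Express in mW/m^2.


q = k * dT / dz * 1000
= 4.54 * 14.3 / 455 * 1000
= 0.142686 * 1000
= 142.6857 mW/m^2

142.6857


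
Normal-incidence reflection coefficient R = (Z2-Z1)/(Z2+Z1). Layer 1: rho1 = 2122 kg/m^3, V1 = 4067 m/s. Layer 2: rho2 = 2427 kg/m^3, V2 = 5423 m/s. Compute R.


Z1 = 2122 * 4067 = 8630174
Z2 = 2427 * 5423 = 13161621
R = (13161621 - 8630174) / (13161621 + 8630174) = 4531447 / 21791795 = 0.2079

0.2079


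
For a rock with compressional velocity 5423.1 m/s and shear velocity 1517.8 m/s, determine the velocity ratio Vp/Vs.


Vp/Vs = 5423.1 / 1517.8
= 3.573

3.573


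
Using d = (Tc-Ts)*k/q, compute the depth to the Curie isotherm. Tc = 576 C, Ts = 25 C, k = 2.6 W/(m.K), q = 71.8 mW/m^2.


T_Curie - T_surf = 576 - 25 = 551 C
Convert q to W/m^2: 71.8 mW/m^2 = 0.0718 W/m^2
d = 551 * 2.6 / 0.0718 = 19952.65 m

19952.65


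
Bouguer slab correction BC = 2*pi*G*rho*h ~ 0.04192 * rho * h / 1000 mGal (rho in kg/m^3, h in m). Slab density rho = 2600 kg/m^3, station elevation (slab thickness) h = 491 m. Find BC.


BC = 0.04192 * rho * h / 1000
= 0.04192 * 2600 * 491 / 1000
= 53.5151 mGal

53.5151


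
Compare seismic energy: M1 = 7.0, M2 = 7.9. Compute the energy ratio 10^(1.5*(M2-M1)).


M2 - M1 = 7.9 - 7.0 = 0.9
1.5 * 0.9 = 1.35
ratio = 10^1.35 = 22.39

22.39


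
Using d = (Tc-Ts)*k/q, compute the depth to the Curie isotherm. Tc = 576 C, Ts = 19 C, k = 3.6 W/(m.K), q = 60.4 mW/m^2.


T_Curie - T_surf = 576 - 19 = 557 C
Convert q to W/m^2: 60.4 mW/m^2 = 0.0604 W/m^2
d = 557 * 3.6 / 0.0604 = 33198.68 m

33198.68


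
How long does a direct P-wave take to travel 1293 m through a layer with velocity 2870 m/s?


t = x / V
= 1293 / 2870
= 0.4505 s

0.4505


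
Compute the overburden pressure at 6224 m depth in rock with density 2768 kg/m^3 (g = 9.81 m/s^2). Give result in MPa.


P = rho * g * z / 1e6
= 2768 * 9.81 * 6224 / 1e6
= 169006993.92 / 1e6
= 169.007 MPa

169.007


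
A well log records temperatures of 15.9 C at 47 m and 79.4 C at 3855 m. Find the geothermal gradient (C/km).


dT = 79.4 - 15.9 = 63.5 C
dz = 3855 - 47 = 3808 m
gradient = dT/dz * 1000 = 63.5/3808 * 1000 = 16.6754 C/km

16.6754


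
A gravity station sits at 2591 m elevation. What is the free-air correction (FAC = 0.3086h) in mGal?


FAC = 0.3086 * h
= 0.3086 * 2591
= 799.5826 mGal

799.5826


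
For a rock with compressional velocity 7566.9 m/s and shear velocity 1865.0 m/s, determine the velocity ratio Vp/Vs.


Vp/Vs = 7566.9 / 1865.0
= 4.0573

4.0573


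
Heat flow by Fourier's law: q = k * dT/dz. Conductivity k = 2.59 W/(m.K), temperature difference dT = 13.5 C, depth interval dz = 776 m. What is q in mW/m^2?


q = k * dT / dz * 1000
= 2.59 * 13.5 / 776 * 1000
= 0.045058 * 1000
= 45.058 mW/m^2

45.058


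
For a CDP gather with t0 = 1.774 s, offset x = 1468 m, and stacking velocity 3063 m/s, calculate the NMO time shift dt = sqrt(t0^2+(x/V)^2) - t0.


x/Vnmo = 1468/3063 = 0.479269
(x/Vnmo)^2 = 0.229698
t0^2 = 3.147076
sqrt(3.147076 + 0.229698) = 1.8376
dt = 1.8376 - 1.774 = 0.0636

0.0636


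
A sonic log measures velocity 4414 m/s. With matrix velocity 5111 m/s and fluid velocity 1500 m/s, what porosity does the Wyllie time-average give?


1/V - 1/Vm = 1/4414 - 1/5111 = 3.09e-05
1/Vf - 1/Vm = 1/1500 - 1/5111 = 0.00047101
phi = 3.09e-05 / 0.00047101 = 0.0656

0.0656


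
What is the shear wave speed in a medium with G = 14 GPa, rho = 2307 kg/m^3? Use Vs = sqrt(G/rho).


Convert G to Pa: G = 14e9 Pa
Compute G/rho = 14e9 / 2307 = 6068487.2128
Vs = sqrt(6068487.2128) = 2463.43 m/s

2463.43


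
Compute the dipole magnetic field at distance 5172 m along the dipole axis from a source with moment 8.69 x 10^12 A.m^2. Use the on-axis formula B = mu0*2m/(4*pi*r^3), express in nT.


m = 8.69 x 10^12 = 8690000000000 A.m^2
2m = 17380000000000 A.m^2
r^3 = 5172^3 = 138348848448
B = (4pi*10^-7) * 17380000000000 / (4*pi * 138348848448) * 1e9
= 21840352.127756 / 1738542903667.38 * 1e9
= 12562.4464 nT

12562.4464


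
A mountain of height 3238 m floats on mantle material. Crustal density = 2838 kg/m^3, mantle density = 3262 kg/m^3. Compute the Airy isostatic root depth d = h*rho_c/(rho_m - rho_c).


rho_m - rho_c = 3262 - 2838 = 424
d = 3238 * 2838 / 424
= 9189444 / 424
= 21673.22 m

21673.22


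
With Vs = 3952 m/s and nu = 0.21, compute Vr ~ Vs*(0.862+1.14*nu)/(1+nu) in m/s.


Numerator factor = 0.862 + 1.14*0.21 = 1.1014
Denominator = 1 + 0.21 = 1.21
Vr = 3952 * 1.1014 / 1.21 = 3597.3 m/s

3597.3


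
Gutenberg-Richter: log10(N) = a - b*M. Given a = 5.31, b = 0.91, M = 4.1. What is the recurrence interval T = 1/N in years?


log10(N) = 5.31 - 0.91*4.1 = 1.579
N = 10^1.579 = 37.931498
T = 1/N = 1/37.931498 = 0.0264 years

0.0264


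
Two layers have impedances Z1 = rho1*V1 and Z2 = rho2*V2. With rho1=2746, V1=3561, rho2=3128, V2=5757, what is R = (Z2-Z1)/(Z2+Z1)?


Z1 = 2746 * 3561 = 9778506
Z2 = 3128 * 5757 = 18007896
R = (18007896 - 9778506) / (18007896 + 9778506) = 8229390 / 27786402 = 0.2962

0.2962


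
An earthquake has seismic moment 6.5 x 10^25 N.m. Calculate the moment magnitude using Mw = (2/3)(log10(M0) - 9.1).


log10(M0) = log10(6.5 x 10^25) = 25.8129
Mw = 2/3 * (25.8129 - 9.1)
= 2/3 * 16.7129
= 11.14

11.14


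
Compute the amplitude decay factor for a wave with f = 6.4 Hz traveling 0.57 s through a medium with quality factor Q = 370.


pi*f*t/Q = pi*6.4*0.57/370 = 0.030974
A/A0 = exp(-0.030974) = 0.9695

0.9695


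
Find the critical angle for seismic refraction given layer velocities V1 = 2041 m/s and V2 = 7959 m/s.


V1/V2 = 2041/7959 = 0.256439
theta_c = arcsin(0.256439) = 14.8589 degrees

14.8589


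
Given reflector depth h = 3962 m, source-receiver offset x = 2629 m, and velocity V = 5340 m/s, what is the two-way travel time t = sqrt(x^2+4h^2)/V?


x^2 + 4h^2 = 2629^2 + 4*3962^2 = 6911641 + 62789776 = 69701417
sqrt(69701417) = 8348.7374
t = 8348.7374 / 5340 = 1.5634 s

1.5634


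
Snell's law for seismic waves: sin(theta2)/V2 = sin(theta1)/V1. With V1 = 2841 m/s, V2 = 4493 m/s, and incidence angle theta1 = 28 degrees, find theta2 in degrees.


sin(theta1) = sin(28 deg) = 0.469472
sin(theta2) = V2/V1 * sin(theta1) = 4493/2841 * 0.469472 = 0.742462
theta2 = arcsin(0.742462) = 47.9416 degrees

47.9416


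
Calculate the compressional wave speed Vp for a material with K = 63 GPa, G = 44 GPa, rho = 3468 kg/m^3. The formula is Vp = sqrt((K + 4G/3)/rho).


First compute the effective modulus:
K + 4G/3 = 63e9 + 4*44e9/3 = 121666666666.67 Pa
Then divide by density:
121666666666.67 / 3468 = 35082660.5152 Pa/(kg/m^3)
Take the square root:
Vp = sqrt(35082660.5152) = 5923.06 m/s

5923.06


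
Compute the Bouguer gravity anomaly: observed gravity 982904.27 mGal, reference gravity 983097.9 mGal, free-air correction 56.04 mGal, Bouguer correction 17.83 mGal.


BA = g_obs - g_ref + FAC - BC
= 982904.27 - 983097.9 + 56.04 - 17.83
= -155.42 mGal

-155.42


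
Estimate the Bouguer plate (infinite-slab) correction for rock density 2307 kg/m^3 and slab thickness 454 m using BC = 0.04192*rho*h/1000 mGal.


BC = 0.04192 * rho * h / 1000
= 0.04192 * 2307 * 454 / 1000
= 43.9061 mGal

43.9061


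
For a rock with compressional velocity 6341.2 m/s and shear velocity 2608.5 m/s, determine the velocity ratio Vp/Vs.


Vp/Vs = 6341.2 / 2608.5
= 2.431

2.431


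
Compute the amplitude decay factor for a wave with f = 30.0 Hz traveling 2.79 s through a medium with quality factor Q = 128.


pi*f*t/Q = pi*30.0*2.79/128 = 2.054307
A/A0 = exp(-2.054307) = 0.128182

0.128182


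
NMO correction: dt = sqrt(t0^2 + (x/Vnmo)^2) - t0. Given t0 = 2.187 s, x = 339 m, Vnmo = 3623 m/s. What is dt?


x/Vnmo = 339/3623 = 0.093569
(x/Vnmo)^2 = 0.008755
t0^2 = 4.782969
sqrt(4.782969 + 0.008755) = 2.189001
dt = 2.189001 - 2.187 = 0.002001

0.002001


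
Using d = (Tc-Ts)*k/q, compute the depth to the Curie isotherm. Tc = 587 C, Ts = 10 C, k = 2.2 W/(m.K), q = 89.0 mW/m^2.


T_Curie - T_surf = 587 - 10 = 577 C
Convert q to W/m^2: 89.0 mW/m^2 = 0.089 W/m^2
d = 577 * 2.2 / 0.089 = 14262.92 m

14262.92


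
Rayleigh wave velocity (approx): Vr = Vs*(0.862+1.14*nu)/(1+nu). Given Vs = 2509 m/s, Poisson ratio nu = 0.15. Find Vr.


Numerator factor = 0.862 + 1.14*0.15 = 1.033
Denominator = 1 + 0.15 = 1.15
Vr = 2509 * 1.033 / 1.15 = 2253.74 m/s

2253.74


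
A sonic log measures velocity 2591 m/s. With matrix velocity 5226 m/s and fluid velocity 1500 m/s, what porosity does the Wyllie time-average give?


1/V - 1/Vm = 1/2591 - 1/5226 = 0.0001946
1/Vf - 1/Vm = 1/1500 - 1/5226 = 0.00047532
phi = 0.0001946 / 0.00047532 = 0.4094

0.4094


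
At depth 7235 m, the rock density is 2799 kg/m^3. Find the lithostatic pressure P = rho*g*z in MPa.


P = rho * g * z / 1e6
= 2799 * 9.81 * 7235 / 1e6
= 198660004.65 / 1e6
= 198.66 MPa

198.66


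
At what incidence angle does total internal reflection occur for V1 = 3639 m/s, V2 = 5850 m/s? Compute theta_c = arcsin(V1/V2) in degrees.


V1/V2 = 3639/5850 = 0.622051
theta_c = arcsin(0.622051) = 38.4661 degrees

38.4661


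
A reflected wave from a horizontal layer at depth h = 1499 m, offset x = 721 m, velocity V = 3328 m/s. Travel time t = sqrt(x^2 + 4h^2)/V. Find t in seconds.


x^2 + 4h^2 = 721^2 + 4*1499^2 = 519841 + 8988004 = 9507845
sqrt(9507845) = 3083.4794
t = 3083.4794 / 3328 = 0.9265 s

0.9265


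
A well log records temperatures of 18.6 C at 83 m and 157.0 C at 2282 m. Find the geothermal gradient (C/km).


dT = 157.0 - 18.6 = 138.4 C
dz = 2282 - 83 = 2199 m
gradient = dT/dz * 1000 = 138.4/2199 * 1000 = 62.9377 C/km

62.9377


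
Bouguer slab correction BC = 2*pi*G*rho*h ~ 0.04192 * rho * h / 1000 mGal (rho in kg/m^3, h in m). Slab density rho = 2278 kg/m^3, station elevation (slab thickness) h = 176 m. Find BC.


BC = 0.04192 * rho * h / 1000
= 0.04192 * 2278 * 176 / 1000
= 16.8069 mGal

16.8069


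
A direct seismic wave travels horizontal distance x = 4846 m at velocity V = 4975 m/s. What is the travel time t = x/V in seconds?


t = x / V
= 4846 / 4975
= 0.9741 s

0.9741


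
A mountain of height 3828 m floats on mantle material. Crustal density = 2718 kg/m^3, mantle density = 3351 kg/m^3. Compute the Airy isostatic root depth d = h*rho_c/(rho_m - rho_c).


rho_m - rho_c = 3351 - 2718 = 633
d = 3828 * 2718 / 633
= 10404504 / 633
= 16436.82 m

16436.82


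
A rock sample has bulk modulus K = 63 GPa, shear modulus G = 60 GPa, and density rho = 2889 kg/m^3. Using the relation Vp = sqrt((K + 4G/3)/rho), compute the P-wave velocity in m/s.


First compute the effective modulus:
K + 4G/3 = 63e9 + 4*60e9/3 = 143000000000.0 Pa
Then divide by density:
143000000000.0 / 2889 = 49498096.2271 Pa/(kg/m^3)
Take the square root:
Vp = sqrt(49498096.2271) = 7035.49 m/s

7035.49


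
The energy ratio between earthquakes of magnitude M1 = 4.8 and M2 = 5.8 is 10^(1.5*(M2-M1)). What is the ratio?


M2 - M1 = 5.8 - 4.8 = 1.0
1.5 * 1.0 = 1.5
ratio = 10^1.5 = 31.62

31.62


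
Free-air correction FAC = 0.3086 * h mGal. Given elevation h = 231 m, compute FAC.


FAC = 0.3086 * h
= 0.3086 * 231
= 71.2866 mGal

71.2866


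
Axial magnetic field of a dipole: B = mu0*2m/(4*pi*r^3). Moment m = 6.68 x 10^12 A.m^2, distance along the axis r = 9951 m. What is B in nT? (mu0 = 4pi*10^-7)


m = 6.68 x 10^12 = 6680000000000 A.m^2
2m = 13360000000000 A.m^2
r^3 = 9951^3 = 985371912351
B = (4pi*10^-7) * 13360000000000 / (4*pi * 985371912351) * 1e9
= 16788671.140784 / 12382548643582.51 * 1e9
= 1355.8332 nT

1355.8332


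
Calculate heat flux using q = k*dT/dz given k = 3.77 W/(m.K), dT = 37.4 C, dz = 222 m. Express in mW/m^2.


q = k * dT / dz * 1000
= 3.77 * 37.4 / 222 * 1000
= 0.635126 * 1000
= 635.1261 mW/m^2

635.1261


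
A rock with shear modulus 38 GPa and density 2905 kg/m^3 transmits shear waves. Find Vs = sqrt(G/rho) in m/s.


Convert G to Pa: G = 38e9 Pa
Compute G/rho = 38e9 / 2905 = 13080895.0086
Vs = sqrt(13080895.0086) = 3616.75 m/s

3616.75


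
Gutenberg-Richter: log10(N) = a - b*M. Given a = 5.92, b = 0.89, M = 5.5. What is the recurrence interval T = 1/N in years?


log10(N) = 5.92 - 0.89*5.5 = 1.025
N = 10^1.025 = 10.592537
T = 1/N = 1/10.592537 = 0.0944 years

0.0944


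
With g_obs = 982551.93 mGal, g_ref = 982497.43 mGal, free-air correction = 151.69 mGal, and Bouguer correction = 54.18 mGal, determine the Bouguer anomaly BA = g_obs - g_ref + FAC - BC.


BA = g_obs - g_ref + FAC - BC
= 982551.93 - 982497.43 + 151.69 - 54.18
= 152.01 mGal

152.01


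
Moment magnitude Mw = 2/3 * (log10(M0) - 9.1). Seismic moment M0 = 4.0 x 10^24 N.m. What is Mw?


log10(M0) = log10(4.0 x 10^24) = 24.6021
Mw = 2/3 * (24.6021 - 9.1)
= 2/3 * 15.5021
= 10.33

10.33


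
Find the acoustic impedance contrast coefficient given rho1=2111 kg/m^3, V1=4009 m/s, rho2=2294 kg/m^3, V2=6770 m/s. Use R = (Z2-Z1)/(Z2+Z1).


Z1 = 2111 * 4009 = 8462999
Z2 = 2294 * 6770 = 15530380
R = (15530380 - 8462999) / (15530380 + 8462999) = 7067381 / 23993379 = 0.2946

0.2946


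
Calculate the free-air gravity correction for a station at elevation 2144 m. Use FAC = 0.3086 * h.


FAC = 0.3086 * h
= 0.3086 * 2144
= 661.6384 mGal

661.6384


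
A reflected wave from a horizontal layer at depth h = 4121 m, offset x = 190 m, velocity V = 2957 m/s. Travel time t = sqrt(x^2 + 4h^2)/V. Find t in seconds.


x^2 + 4h^2 = 190^2 + 4*4121^2 = 36100 + 67930564 = 67966664
sqrt(67966664) = 8244.1897
t = 8244.1897 / 2957 = 2.788 s

2.788


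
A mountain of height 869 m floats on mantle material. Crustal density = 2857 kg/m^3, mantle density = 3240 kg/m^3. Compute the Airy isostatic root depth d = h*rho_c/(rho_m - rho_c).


rho_m - rho_c = 3240 - 2857 = 383
d = 869 * 2857 / 383
= 2482733 / 383
= 6482.33 m

6482.33


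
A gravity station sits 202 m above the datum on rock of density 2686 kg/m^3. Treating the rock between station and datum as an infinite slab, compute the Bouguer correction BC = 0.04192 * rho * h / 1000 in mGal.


BC = 0.04192 * rho * h / 1000
= 0.04192 * 2686 * 202 / 1000
= 22.7446 mGal

22.7446


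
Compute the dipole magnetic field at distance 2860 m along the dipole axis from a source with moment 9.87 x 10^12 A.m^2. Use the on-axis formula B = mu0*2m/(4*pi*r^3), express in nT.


m = 9.87 x 10^12 = 9870000000000 A.m^2
2m = 19740000000000 A.m^2
r^3 = 2860^3 = 23393656000
B = (4pi*10^-7) * 19740000000000 / (4*pi * 23393656000) * 1e9
= 24806015.592745 / 293973351320.83 * 1e9
= 84381.8512 nT

84381.8512


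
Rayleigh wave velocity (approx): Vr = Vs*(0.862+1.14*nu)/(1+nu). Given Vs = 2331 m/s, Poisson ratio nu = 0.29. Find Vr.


Numerator factor = 0.862 + 1.14*0.29 = 1.1926
Denominator = 1 + 0.29 = 1.29
Vr = 2331 * 1.1926 / 1.29 = 2155.0 m/s

2155.0


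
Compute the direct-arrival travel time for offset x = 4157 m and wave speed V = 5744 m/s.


t = x / V
= 4157 / 5744
= 0.7237 s

0.7237


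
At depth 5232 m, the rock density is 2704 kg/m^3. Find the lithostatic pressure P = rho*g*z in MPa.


P = rho * g * z / 1e6
= 2704 * 9.81 * 5232 / 1e6
= 138785287.68 / 1e6
= 138.7853 MPa

138.7853


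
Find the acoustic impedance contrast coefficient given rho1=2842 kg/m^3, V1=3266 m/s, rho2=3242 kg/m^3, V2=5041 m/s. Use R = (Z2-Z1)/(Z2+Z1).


Z1 = 2842 * 3266 = 9281972
Z2 = 3242 * 5041 = 16342922
R = (16342922 - 9281972) / (16342922 + 9281972) = 7060950 / 25624894 = 0.2756

0.2756


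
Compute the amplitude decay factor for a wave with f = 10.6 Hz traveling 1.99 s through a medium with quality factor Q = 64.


pi*f*t/Q = pi*10.6*1.99/64 = 1.035449
A/A0 = exp(-1.035449) = 0.355067

0.355067


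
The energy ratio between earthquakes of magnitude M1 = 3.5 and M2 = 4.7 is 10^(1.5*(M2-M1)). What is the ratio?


M2 - M1 = 4.7 - 3.5 = 1.2
1.5 * 1.2 = 1.8
ratio = 10^1.8 = 63.1

63.1


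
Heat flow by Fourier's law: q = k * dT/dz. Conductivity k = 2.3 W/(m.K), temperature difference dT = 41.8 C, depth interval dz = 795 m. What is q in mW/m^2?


q = k * dT / dz * 1000
= 2.3 * 41.8 / 795 * 1000
= 0.120931 * 1000
= 120.9308 mW/m^2

120.9308


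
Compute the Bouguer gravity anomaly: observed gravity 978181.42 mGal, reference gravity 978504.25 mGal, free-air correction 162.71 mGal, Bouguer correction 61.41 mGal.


BA = g_obs - g_ref + FAC - BC
= 978181.42 - 978504.25 + 162.71 - 61.41
= -221.53 mGal

-221.53


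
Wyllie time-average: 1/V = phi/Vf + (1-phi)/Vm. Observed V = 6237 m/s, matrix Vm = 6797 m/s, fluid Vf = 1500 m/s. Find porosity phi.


1/V - 1/Vm = 1/6237 - 1/6797 = 1.321e-05
1/Vf - 1/Vm = 1/1500 - 1/6797 = 0.00051954
phi = 1.321e-05 / 0.00051954 = 0.0254

0.0254


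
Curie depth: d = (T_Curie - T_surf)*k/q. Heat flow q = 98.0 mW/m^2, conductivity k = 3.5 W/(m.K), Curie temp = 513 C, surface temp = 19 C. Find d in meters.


T_Curie - T_surf = 513 - 19 = 494 C
Convert q to W/m^2: 98.0 mW/m^2 = 0.098 W/m^2
d = 494 * 3.5 / 0.098 = 17642.86 m

17642.86


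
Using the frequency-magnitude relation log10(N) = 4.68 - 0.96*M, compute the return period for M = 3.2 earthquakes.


log10(N) = 4.68 - 0.96*3.2 = 1.608
N = 10^1.608 = 40.550854
T = 1/N = 1/40.550854 = 0.0247 years

0.0247


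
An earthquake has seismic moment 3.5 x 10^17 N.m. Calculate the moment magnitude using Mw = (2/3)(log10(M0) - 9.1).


log10(M0) = log10(3.5 x 10^17) = 17.5441
Mw = 2/3 * (17.5441 - 9.1)
= 2/3 * 8.4441
= 5.63

5.63


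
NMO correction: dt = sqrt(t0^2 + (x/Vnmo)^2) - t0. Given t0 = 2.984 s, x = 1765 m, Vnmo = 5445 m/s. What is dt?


x/Vnmo = 1765/5445 = 0.324151
(x/Vnmo)^2 = 0.105074
t0^2 = 8.904256
sqrt(8.904256 + 0.105074) = 3.001555
dt = 3.001555 - 2.984 = 0.017555

0.017555


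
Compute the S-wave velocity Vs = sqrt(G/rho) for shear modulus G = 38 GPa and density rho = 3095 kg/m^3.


Convert G to Pa: G = 38e9 Pa
Compute G/rho = 38e9 / 3095 = 12277867.5283
Vs = sqrt(12277867.5283) = 3503.98 m/s

3503.98


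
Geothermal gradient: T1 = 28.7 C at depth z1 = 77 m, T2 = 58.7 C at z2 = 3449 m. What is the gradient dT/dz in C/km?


dT = 58.7 - 28.7 = 30.0 C
dz = 3449 - 77 = 3372 m
gradient = dT/dz * 1000 = 30.0/3372 * 1000 = 8.8968 C/km

8.8968


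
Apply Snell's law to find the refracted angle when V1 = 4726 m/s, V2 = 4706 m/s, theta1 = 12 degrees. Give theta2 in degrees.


sin(theta1) = sin(12 deg) = 0.207912
sin(theta2) = V2/V1 * sin(theta1) = 4706/4726 * 0.207912 = 0.207032
theta2 = arcsin(0.207032) = 11.9485 degrees

11.9485


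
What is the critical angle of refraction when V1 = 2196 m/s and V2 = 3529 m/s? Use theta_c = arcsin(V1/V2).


V1/V2 = 2196/3529 = 0.622273
theta_c = arcsin(0.622273) = 38.4823 degrees

38.4823


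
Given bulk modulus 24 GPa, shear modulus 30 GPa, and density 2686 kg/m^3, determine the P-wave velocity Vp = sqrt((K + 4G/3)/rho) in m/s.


First compute the effective modulus:
K + 4G/3 = 24e9 + 4*30e9/3 = 64000000000.0 Pa
Then divide by density:
64000000000.0 / 2686 = 23827252.42 Pa/(kg/m^3)
Take the square root:
Vp = sqrt(23827252.42) = 4881.32 m/s

4881.32


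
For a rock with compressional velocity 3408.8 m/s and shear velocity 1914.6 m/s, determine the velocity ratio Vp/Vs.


Vp/Vs = 3408.8 / 1914.6
= 1.7804

1.7804


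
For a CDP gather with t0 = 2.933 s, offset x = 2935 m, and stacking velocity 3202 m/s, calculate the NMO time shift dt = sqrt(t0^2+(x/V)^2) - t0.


x/Vnmo = 2935/3202 = 0.916615
(x/Vnmo)^2 = 0.840182
t0^2 = 8.602489
sqrt(8.602489 + 0.840182) = 3.072893
dt = 3.072893 - 2.933 = 0.139893

0.139893


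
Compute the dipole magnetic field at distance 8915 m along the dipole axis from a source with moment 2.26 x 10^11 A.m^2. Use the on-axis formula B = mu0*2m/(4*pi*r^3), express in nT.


m = 2.26 x 10^11 = 226000000000 A.m^2
2m = 452000000000 A.m^2
r^3 = 8915^3 = 708539460875
B = (4pi*10^-7) * 452000000000 / (4*pi * 708539460875) * 1e9
= 567999.951769 / 8903769460253.49 * 1e9
= 63.7932 nT

63.7932


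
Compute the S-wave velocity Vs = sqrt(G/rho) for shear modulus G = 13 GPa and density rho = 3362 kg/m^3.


Convert G to Pa: G = 13e9 Pa
Compute G/rho = 13e9 / 3362 = 3866745.9845
Vs = sqrt(3866745.9845) = 1966.4 m/s

1966.4


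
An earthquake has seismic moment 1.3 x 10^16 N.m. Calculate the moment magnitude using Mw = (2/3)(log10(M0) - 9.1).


log10(M0) = log10(1.3 x 10^16) = 16.1139
Mw = 2/3 * (16.1139 - 9.1)
= 2/3 * 7.0139
= 4.68

4.68


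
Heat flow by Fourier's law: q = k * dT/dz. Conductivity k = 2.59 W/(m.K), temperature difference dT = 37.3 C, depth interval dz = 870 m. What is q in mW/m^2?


q = k * dT / dz * 1000
= 2.59 * 37.3 / 870 * 1000
= 0.111043 * 1000
= 111.0425 mW/m^2

111.0425


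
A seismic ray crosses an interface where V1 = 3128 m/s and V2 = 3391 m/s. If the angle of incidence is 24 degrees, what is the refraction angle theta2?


sin(theta1) = sin(24 deg) = 0.406737
sin(theta2) = V2/V1 * sin(theta1) = 3391/3128 * 0.406737 = 0.440935
theta2 = arcsin(0.440935) = 26.1635 degrees

26.1635


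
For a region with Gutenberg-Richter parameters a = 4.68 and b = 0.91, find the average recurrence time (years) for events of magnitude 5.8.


log10(N) = 4.68 - 0.91*5.8 = -0.598
N = 10^-0.598 = 0.252348
T = 1/N = 1/0.252348 = 3.9628 years

3.9628


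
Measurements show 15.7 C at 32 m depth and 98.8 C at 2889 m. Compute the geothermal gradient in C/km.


dT = 98.8 - 15.7 = 83.1 C
dz = 2889 - 32 = 2857 m
gradient = dT/dz * 1000 = 83.1/2857 * 1000 = 29.0865 C/km

29.0865


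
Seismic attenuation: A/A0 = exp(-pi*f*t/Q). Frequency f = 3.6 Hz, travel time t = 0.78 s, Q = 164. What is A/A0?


pi*f*t/Q = pi*3.6*0.78/164 = 0.05379
A/A0 = exp(-0.05379) = 0.947631

0.947631


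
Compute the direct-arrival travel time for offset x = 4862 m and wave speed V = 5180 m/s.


t = x / V
= 4862 / 5180
= 0.9386 s

0.9386


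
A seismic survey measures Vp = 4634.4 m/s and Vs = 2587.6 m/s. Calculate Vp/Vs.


Vp/Vs = 4634.4 / 2587.6
= 1.791

1.791


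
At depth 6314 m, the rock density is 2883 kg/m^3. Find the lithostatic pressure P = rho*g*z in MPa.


P = rho * g * z / 1e6
= 2883 * 9.81 * 6314 / 1e6
= 178574000.22 / 1e6
= 178.574 MPa

178.574


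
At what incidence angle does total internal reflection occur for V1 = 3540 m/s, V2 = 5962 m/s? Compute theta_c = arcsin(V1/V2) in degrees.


V1/V2 = 3540/5962 = 0.59376
theta_c = arcsin(0.59376) = 36.4243 degrees

36.4243


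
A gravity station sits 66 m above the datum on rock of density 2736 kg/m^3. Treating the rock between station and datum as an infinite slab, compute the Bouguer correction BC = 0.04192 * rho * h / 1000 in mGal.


BC = 0.04192 * rho * h / 1000
= 0.04192 * 2736 * 66 / 1000
= 7.5697 mGal

7.5697


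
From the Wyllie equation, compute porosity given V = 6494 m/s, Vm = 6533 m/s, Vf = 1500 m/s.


1/V - 1/Vm = 1/6494 - 1/6533 = 9.2e-07
1/Vf - 1/Vm = 1/1500 - 1/6533 = 0.0005136
phi = 9.2e-07 / 0.0005136 = 0.0018

0.0018


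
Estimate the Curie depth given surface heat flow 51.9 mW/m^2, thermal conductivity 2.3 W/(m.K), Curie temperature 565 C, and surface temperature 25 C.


T_Curie - T_surf = 565 - 25 = 540 C
Convert q to W/m^2: 51.9 mW/m^2 = 0.0519 W/m^2
d = 540 * 2.3 / 0.0519 = 23930.64 m

23930.64


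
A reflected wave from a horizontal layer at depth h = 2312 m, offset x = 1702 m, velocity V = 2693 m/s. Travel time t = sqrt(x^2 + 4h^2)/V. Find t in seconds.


x^2 + 4h^2 = 1702^2 + 4*2312^2 = 2896804 + 21381376 = 24278180
sqrt(24278180) = 4927.2893
t = 4927.2893 / 2693 = 1.8297 s

1.8297


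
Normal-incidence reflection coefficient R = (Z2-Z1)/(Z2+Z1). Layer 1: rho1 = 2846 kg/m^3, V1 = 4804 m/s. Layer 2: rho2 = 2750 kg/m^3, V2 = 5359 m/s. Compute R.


Z1 = 2846 * 4804 = 13672184
Z2 = 2750 * 5359 = 14737250
R = (14737250 - 13672184) / (14737250 + 13672184) = 1065066 / 28409434 = 0.0375

0.0375


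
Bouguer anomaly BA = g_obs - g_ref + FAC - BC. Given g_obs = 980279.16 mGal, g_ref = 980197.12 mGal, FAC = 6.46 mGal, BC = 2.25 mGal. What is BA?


BA = g_obs - g_ref + FAC - BC
= 980279.16 - 980197.12 + 6.46 - 2.25
= 86.25 mGal

86.25


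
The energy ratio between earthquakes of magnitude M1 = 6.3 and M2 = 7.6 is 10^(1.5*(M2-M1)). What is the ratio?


M2 - M1 = 7.6 - 6.3 = 1.3
1.5 * 1.3 = 1.95
ratio = 10^1.95 = 89.13

89.13


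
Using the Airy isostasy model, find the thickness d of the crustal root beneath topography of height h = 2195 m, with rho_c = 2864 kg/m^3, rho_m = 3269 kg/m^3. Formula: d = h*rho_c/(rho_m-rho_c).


rho_m - rho_c = 3269 - 2864 = 405
d = 2195 * 2864 / 405
= 6286480 / 405
= 15522.17 m

15522.17


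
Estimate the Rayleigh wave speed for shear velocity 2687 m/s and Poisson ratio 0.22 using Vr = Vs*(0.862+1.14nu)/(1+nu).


Numerator factor = 0.862 + 1.14*0.22 = 1.1128
Denominator = 1 + 0.22 = 1.22
Vr = 2687 * 1.1128 / 1.22 = 2450.9 m/s

2450.9


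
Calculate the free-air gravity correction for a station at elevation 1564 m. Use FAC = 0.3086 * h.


FAC = 0.3086 * h
= 0.3086 * 1564
= 482.6504 mGal

482.6504


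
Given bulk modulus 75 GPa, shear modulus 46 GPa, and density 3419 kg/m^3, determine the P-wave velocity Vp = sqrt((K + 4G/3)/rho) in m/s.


First compute the effective modulus:
K + 4G/3 = 75e9 + 4*46e9/3 = 136333333333.33 Pa
Then divide by density:
136333333333.33 / 3419 = 39875207.1756 Pa/(kg/m^3)
Take the square root:
Vp = sqrt(39875207.1756) = 6314.68 m/s

6314.68


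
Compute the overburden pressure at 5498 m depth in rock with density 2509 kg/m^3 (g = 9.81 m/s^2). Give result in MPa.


P = rho * g * z / 1e6
= 2509 * 9.81 * 5498 / 1e6
= 135323868.42 / 1e6
= 135.3239 MPa

135.3239


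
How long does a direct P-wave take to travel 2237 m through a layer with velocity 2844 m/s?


t = x / V
= 2237 / 2844
= 0.7866 s

0.7866


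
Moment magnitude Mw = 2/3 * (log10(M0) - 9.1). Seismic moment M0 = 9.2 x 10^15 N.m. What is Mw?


log10(M0) = log10(9.2 x 10^15) = 15.9638
Mw = 2/3 * (15.9638 - 9.1)
= 2/3 * 6.8638
= 4.58

4.58


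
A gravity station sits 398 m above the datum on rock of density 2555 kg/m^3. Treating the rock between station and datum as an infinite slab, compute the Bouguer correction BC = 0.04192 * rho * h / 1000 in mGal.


BC = 0.04192 * rho * h / 1000
= 0.04192 * 2555 * 398 / 1000
= 42.628 mGal

42.628


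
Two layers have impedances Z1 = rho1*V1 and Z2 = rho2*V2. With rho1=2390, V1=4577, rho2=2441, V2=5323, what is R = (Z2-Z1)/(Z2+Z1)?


Z1 = 2390 * 4577 = 10939030
Z2 = 2441 * 5323 = 12993443
R = (12993443 - 10939030) / (12993443 + 10939030) = 2054413 / 23932473 = 0.0858

0.0858


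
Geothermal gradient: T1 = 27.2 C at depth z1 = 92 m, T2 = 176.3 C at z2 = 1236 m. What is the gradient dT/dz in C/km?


dT = 176.3 - 27.2 = 149.1 C
dz = 1236 - 92 = 1144 m
gradient = dT/dz * 1000 = 149.1/1144 * 1000 = 130.3322 C/km

130.3322


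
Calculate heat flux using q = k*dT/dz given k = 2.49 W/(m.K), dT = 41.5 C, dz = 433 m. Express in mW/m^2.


q = k * dT / dz * 1000
= 2.49 * 41.5 / 433 * 1000
= 0.238649 * 1000
= 238.649 mW/m^2

238.649


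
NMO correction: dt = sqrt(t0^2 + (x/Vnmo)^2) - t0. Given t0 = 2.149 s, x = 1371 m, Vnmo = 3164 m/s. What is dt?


x/Vnmo = 1371/3164 = 0.433312
(x/Vnmo)^2 = 0.18776
t0^2 = 4.618201
sqrt(4.618201 + 0.18776) = 2.19225
dt = 2.19225 - 2.149 = 0.04325

0.04325


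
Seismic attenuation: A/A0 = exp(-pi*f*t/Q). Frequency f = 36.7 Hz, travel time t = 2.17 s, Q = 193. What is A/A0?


pi*f*t/Q = pi*36.7*2.17/193 = 1.296338
A/A0 = exp(-1.296338) = 0.273532

0.273532


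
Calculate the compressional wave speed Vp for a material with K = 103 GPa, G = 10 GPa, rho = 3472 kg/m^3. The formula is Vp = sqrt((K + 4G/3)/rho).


First compute the effective modulus:
K + 4G/3 = 103e9 + 4*10e9/3 = 116333333333.33 Pa
Then divide by density:
116333333333.33 / 3472 = 33506144.3932 Pa/(kg/m^3)
Take the square root:
Vp = sqrt(33506144.3932) = 5788.45 m/s

5788.45


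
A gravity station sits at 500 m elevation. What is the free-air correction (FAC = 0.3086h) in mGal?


FAC = 0.3086 * h
= 0.3086 * 500
= 154.3 mGal

154.3


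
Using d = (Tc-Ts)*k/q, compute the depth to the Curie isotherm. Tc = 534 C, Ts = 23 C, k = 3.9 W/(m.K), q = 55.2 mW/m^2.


T_Curie - T_surf = 534 - 23 = 511 C
Convert q to W/m^2: 55.2 mW/m^2 = 0.0552 W/m^2
d = 511 * 3.9 / 0.0552 = 36103.26 m

36103.26


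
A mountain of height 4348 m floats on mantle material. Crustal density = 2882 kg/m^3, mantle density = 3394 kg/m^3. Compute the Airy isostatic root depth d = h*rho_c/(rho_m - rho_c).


rho_m - rho_c = 3394 - 2882 = 512
d = 4348 * 2882 / 512
= 12530936 / 512
= 24474.48 m

24474.48


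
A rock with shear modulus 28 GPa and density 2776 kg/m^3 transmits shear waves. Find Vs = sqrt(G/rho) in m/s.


Convert G to Pa: G = 28e9 Pa
Compute G/rho = 28e9 / 2776 = 10086455.3314
Vs = sqrt(10086455.3314) = 3175.92 m/s

3175.92


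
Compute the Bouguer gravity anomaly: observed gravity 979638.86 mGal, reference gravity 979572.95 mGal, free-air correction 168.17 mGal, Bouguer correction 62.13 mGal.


BA = g_obs - g_ref + FAC - BC
= 979638.86 - 979572.95 + 168.17 - 62.13
= 171.95 mGal

171.95


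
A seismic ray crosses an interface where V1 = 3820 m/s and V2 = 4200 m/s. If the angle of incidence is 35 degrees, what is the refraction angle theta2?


sin(theta1) = sin(35 deg) = 0.573576
sin(theta2) = V2/V1 * sin(theta1) = 4200/3820 * 0.573576 = 0.630634
theta2 = arcsin(0.630634) = 39.0969 degrees

39.0969


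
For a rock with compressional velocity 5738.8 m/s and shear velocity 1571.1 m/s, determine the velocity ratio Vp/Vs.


Vp/Vs = 5738.8 / 1571.1
= 3.6527

3.6527


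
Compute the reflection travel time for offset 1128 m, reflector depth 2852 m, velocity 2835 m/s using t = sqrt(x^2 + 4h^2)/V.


x^2 + 4h^2 = 1128^2 + 4*2852^2 = 1272384 + 32535616 = 33808000
sqrt(33808000) = 5814.4647
t = 5814.4647 / 2835 = 2.051 s

2.051


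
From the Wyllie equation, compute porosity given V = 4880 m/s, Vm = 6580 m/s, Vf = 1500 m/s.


1/V - 1/Vm = 1/4880 - 1/6580 = 5.294e-05
1/Vf - 1/Vm = 1/1500 - 1/6580 = 0.00051469
phi = 5.294e-05 / 0.00051469 = 0.1029

0.1029


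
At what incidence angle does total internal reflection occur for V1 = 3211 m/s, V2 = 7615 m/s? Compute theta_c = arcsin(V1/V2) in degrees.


V1/V2 = 3211/7615 = 0.421668
theta_c = arcsin(0.421668) = 24.9399 degrees

24.9399


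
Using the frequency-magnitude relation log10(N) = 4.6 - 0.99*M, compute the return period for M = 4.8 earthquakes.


log10(N) = 4.6 - 0.99*4.8 = -0.152
N = 10^-0.152 = 0.704693
T = 1/N = 1/0.704693 = 1.4191 years

1.4191


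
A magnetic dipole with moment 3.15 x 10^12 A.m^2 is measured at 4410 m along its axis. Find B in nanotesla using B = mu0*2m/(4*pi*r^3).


m = 3.15 x 10^12 = 3150000000000 A.m^2
2m = 6300000000000 A.m^2
r^3 = 4410^3 = 85766121000
B = (4pi*10^-7) * 6300000000000 / (4*pi * 85766121000) * 1e9
= 7916813.487046 / 1077768862641.97 * 1e9
= 7345.5578 nT

7345.5578


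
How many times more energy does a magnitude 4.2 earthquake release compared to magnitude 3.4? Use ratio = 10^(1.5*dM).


M2 - M1 = 4.2 - 3.4 = 0.8
1.5 * 0.8 = 1.2
ratio = 10^1.2 = 15.85

15.85


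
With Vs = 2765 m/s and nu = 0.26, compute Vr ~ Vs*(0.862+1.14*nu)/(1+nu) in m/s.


Numerator factor = 0.862 + 1.14*0.26 = 1.1584
Denominator = 1 + 0.26 = 1.26
Vr = 2765 * 1.1584 / 1.26 = 2542.04 m/s

2542.04


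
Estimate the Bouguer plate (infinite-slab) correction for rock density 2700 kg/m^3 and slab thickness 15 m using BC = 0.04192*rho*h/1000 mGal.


BC = 0.04192 * rho * h / 1000
= 0.04192 * 2700 * 15 / 1000
= 1.6978 mGal

1.6978


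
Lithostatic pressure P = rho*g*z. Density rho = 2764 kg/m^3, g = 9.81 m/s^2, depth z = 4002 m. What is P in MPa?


P = rho * g * z / 1e6
= 2764 * 9.81 * 4002 / 1e6
= 108513589.68 / 1e6
= 108.5136 MPa

108.5136


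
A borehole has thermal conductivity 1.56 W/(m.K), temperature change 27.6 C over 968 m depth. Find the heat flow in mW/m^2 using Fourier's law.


q = k * dT / dz * 1000
= 1.56 * 27.6 / 968 * 1000
= 0.044479 * 1000
= 44.4793 mW/m^2

44.4793


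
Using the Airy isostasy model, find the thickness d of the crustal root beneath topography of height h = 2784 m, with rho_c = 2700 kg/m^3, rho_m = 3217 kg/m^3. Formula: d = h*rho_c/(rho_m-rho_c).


rho_m - rho_c = 3217 - 2700 = 517
d = 2784 * 2700 / 517
= 7516800 / 517
= 14539.26 m

14539.26


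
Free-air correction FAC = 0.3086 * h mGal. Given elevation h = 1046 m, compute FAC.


FAC = 0.3086 * h
= 0.3086 * 1046
= 322.7956 mGal

322.7956


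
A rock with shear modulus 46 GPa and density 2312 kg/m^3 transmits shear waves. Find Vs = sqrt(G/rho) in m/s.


Convert G to Pa: G = 46e9 Pa
Compute G/rho = 46e9 / 2312 = 19896193.7716
Vs = sqrt(19896193.7716) = 4460.51 m/s

4460.51


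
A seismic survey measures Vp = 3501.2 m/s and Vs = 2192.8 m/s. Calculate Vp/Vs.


Vp/Vs = 3501.2 / 2192.8
= 1.5967

1.5967


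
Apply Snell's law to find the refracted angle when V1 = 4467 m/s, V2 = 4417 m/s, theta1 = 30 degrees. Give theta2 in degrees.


sin(theta1) = sin(30 deg) = 0.5
sin(theta2) = V2/V1 * sin(theta1) = 4417/4467 * 0.5 = 0.494403
theta2 = arcsin(0.494403) = 29.6304 degrees

29.6304


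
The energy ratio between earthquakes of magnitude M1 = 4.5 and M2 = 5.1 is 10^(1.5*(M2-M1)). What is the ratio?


M2 - M1 = 5.1 - 4.5 = 0.6
1.5 * 0.6 = 0.9
ratio = 10^0.9 = 7.94

7.94


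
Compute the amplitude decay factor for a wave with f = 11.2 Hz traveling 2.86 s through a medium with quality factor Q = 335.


pi*f*t/Q = pi*11.2*2.86/335 = 0.300393
A/A0 = exp(-0.300393) = 0.740527

0.740527


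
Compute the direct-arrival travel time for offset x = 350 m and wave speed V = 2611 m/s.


t = x / V
= 350 / 2611
= 0.134 s

0.134


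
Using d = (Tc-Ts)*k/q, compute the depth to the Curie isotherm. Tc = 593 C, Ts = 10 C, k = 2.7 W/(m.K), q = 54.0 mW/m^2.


T_Curie - T_surf = 593 - 10 = 583 C
Convert q to W/m^2: 54.0 mW/m^2 = 0.054 W/m^2
d = 583 * 2.7 / 0.054 = 29150.0 m

29150.0


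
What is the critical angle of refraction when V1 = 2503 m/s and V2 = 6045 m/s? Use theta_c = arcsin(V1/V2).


V1/V2 = 2503/6045 = 0.414061
theta_c = arcsin(0.414061) = 24.4602 degrees

24.4602


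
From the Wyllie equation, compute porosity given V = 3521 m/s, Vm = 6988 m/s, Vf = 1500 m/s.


1/V - 1/Vm = 1/3521 - 1/6988 = 0.00014091
1/Vf - 1/Vm = 1/1500 - 1/6988 = 0.00052356
phi = 0.00014091 / 0.00052356 = 0.2691

0.2691


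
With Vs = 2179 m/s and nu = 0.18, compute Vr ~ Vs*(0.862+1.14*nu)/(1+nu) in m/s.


Numerator factor = 0.862 + 1.14*0.18 = 1.0672
Denominator = 1 + 0.18 = 1.18
Vr = 2179 * 1.0672 / 1.18 = 1970.7 m/s

1970.7


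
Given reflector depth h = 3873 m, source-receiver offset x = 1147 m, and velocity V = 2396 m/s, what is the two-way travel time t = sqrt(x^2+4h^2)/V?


x^2 + 4h^2 = 1147^2 + 4*3873^2 = 1315609 + 60000516 = 61316125
sqrt(61316125) = 7830.4614
t = 7830.4614 / 2396 = 3.2681 s

3.2681


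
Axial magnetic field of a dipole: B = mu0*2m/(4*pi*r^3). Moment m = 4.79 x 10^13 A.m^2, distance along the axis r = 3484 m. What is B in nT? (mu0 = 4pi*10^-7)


m = 4.79 x 10^13 = 47900000000000 A.m^2
2m = 95800000000000 A.m^2
r^3 = 3484^3 = 42289683904
B = (4pi*10^-7) * 95800000000000 / (4*pi * 42289683904) * 1e9
= 120385830.485561 / 531427841101.76 * 1e9
= 226532.788 nT

226532.788


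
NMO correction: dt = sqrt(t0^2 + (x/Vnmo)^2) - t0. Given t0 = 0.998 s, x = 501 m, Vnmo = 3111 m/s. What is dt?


x/Vnmo = 501/3111 = 0.161041
(x/Vnmo)^2 = 0.025934
t0^2 = 0.996004
sqrt(0.996004 + 0.025934) = 1.01091
dt = 1.01091 - 0.998 = 0.01291

0.01291


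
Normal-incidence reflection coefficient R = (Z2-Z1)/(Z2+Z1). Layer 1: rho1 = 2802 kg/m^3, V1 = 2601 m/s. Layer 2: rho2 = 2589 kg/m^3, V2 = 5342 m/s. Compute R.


Z1 = 2802 * 2601 = 7288002
Z2 = 2589 * 5342 = 13830438
R = (13830438 - 7288002) / (13830438 + 7288002) = 6542436 / 21118440 = 0.3098

0.3098


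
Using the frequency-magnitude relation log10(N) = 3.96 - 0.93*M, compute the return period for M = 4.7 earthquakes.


log10(N) = 3.96 - 0.93*4.7 = -0.411
N = 10^-0.411 = 0.38815
T = 1/N = 1/0.38815 = 2.5763 years

2.5763


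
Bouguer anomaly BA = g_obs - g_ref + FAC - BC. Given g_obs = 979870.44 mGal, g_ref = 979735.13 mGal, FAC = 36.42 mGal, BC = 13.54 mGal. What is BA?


BA = g_obs - g_ref + FAC - BC
= 979870.44 - 979735.13 + 36.42 - 13.54
= 158.19 mGal

158.19


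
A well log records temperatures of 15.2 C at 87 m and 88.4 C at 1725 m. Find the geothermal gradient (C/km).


dT = 88.4 - 15.2 = 73.2 C
dz = 1725 - 87 = 1638 m
gradient = dT/dz * 1000 = 73.2/1638 * 1000 = 44.6886 C/km

44.6886


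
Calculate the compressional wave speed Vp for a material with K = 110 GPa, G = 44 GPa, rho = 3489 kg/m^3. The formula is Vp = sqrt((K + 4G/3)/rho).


First compute the effective modulus:
K + 4G/3 = 110e9 + 4*44e9/3 = 168666666666.67 Pa
Then divide by density:
168666666666.67 / 3489 = 48342409.4774 Pa/(kg/m^3)
Take the square root:
Vp = sqrt(48342409.4774) = 6952.87 m/s

6952.87


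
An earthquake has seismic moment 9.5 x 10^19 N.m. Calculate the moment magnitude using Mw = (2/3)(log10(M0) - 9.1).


log10(M0) = log10(9.5 x 10^19) = 19.9777
Mw = 2/3 * (19.9777 - 9.1)
= 2/3 * 10.8777
= 7.25

7.25


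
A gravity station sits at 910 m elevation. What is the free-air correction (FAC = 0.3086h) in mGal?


FAC = 0.3086 * h
= 0.3086 * 910
= 280.826 mGal

280.826


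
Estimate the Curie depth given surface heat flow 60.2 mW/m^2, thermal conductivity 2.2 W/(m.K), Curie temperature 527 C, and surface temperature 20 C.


T_Curie - T_surf = 527 - 20 = 507 C
Convert q to W/m^2: 60.2 mW/m^2 = 0.0602 W/m^2
d = 507 * 2.2 / 0.0602 = 18528.24 m

18528.24


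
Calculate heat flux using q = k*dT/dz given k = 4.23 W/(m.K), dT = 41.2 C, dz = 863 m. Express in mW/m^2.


q = k * dT / dz * 1000
= 4.23 * 41.2 / 863 * 1000
= 0.201942 * 1000
= 201.9421 mW/m^2

201.9421


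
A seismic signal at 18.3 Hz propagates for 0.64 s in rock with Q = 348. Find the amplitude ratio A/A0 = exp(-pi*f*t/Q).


pi*f*t/Q = pi*18.3*0.64/348 = 0.105731
A/A0 = exp(-0.105731) = 0.899667

0.899667


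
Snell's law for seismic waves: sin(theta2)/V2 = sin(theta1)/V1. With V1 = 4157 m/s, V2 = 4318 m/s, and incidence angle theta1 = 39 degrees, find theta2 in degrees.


sin(theta1) = sin(39 deg) = 0.62932
sin(theta2) = V2/V1 * sin(theta1) = 4318/4157 * 0.62932 = 0.653694
theta2 = arcsin(0.653694) = 40.8207 degrees

40.8207


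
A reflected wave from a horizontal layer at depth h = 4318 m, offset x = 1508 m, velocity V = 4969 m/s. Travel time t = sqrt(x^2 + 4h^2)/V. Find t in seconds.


x^2 + 4h^2 = 1508^2 + 4*4318^2 = 2274064 + 74580496 = 76854560
sqrt(76854560) = 8766.6733
t = 8766.6733 / 4969 = 1.7643 s

1.7643


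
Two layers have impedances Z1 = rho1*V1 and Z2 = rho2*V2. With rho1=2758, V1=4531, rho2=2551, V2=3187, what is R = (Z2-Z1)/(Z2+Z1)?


Z1 = 2758 * 4531 = 12496498
Z2 = 2551 * 3187 = 8130037
R = (8130037 - 12496498) / (8130037 + 12496498) = -4366461 / 20626535 = -0.2117

-0.2117


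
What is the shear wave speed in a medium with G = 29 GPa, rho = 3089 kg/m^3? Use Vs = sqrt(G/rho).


Convert G to Pa: G = 29e9 Pa
Compute G/rho = 29e9 / 3089 = 9388151.5053
Vs = sqrt(9388151.5053) = 3064.01 m/s

3064.01


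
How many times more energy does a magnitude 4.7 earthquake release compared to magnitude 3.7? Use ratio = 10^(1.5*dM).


M2 - M1 = 4.7 - 3.7 = 1.0
1.5 * 1.0 = 1.5
ratio = 10^1.5 = 31.62

31.62


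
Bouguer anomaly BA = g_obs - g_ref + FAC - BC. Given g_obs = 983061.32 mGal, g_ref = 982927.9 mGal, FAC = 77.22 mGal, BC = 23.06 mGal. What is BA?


BA = g_obs - g_ref + FAC - BC
= 983061.32 - 982927.9 + 77.22 - 23.06
= 187.58 mGal

187.58
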